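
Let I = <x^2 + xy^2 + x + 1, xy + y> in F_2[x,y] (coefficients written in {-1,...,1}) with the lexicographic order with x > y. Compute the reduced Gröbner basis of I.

f_1 = x^2 + xy^2 + x + 1, LT = x^2.
f_2 = xy + y, LT = xy.

S(f_1,f_2): lcm = x^2y. S = xy^3 + y.
  reduce S modulo (f_1, f_2):
  remainder y^3 + y ≠ 0; add g_3 = y^3 + y to the basis.

The other S-polynomials (S(f_1,g_3), S(f_2,g_3)) all reduce to 0 modulo the current basis, so we have a Gröbner basis.

G = {x^2 + x + y^2 + 1, xy + y, y^3 + y}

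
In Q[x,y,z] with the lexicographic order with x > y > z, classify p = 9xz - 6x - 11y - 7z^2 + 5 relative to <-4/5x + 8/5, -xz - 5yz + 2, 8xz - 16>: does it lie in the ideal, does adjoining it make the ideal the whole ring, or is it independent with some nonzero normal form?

Adjoining 9xz - 6x - 11y - 7z^2 + 5 makes the ideal the whole ring: the system is inconsistent.

First compute the reduced Gröbner basis of I by Buchberger's algorithm.
f_1 = -4/5x + 8/5, LT = x.
f_2 = -xz - 5yz + 2, LT = xz.
f_3 = 8xz - 16, LT = xz.

S(f_1,f_2): lcm = xz. S = -5yz - 2z + 2.
  reduce S modulo (f_1, f_2, f_3):
  remainder -5yz - 2z + 2 ≠ 0; add h_4 = -5yz - 2z + 2 to the basis.

S(f_1,f_3): lcm = xz. S = -2z + 2.
  reduce S modulo (f_1, f_2, f_3, h_4):
  remainder -2z + 2 ≠ 0; add h_5 = -2z + 2 to the basis.

S(f_3,h_4): lcm = xyz. S = -2/5xz + 2/5x - 2y.
  reduce S modulo (f_1, f_2, f_3, h_4, h_5):
  remainder -2y ≠ 0; add h_6 = -2y to the basis.

The other S-polynomials (S(f_2,f_3), S(f_1,h_4), S(f_2,h_4), S(f_1,h_5), S(f_2,h_5), S(f_3,h_5), S(h_4,h_5), S(f_1,h_6), S(f_2,h_6), S(f_3,h_6), S(h_4,h_6), S(h_5,h_6)) all reduce to 0 modulo the current basis, so we have a Gröbner basis.
Inter-reduce: drop elements whose leading term is divisible by another's, tail-reduce, and make monic.
Reduced Gröbner basis: {x - 2, y, z - 1}.
Label its elements g_1 = x - 2, g_2 = y, g_3 = z - 1.

Reduce p = 9xz - 6x - 11y - 7z^2 + 5 modulo G:
  leading term xz: subtract (9z)·g_1 from 9xz - 6x - 11y - 7z^2 + 5 → -6x - 11y - 7z^2 + 18z + 5
  leading term x: subtract (-6)·g_1 from -6x - 11y - 7z^2 + 18z + 5 → -11y - 7z^2 + 18z - 7
  leading term y: subtract (-11)·g_2 from -11y - 7z^2 + 18z - 7 → -7z^2 + 18z - 7
  leading term z^2: subtract (-7z)·g_3 from -7z^2 + 18z - 7 → 11z - 7
  leading term z: subtract (11)·g_3 from 11z - 7 → 4
  leading term 1: no divisor's leading term divides it; move 4 to the remainder.
  normal form = 4.
The normal form is nonzero, so p ∉ I. Since p minus its normal form lies in I, I + (p) = I + (r) where r = 4; decide whether this ideal is the whole ring.
Here r = 4 is a nonzero constant, hence a unit: 1 ∈ I + (p), the Gröbner basis of I + (p) is {1}, and the enlarged system has no common solution — adjoining p is inconsistent.

The remainder on division by a Gröbner basis is unique — it is the normal form.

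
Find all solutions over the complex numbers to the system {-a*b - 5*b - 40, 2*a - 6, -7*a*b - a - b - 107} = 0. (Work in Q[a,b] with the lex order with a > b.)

{(3, -5)}

Compute a lex Gröbner basis by Buchberger's algorithm.
f_1 = -a*b - 5*b - 40, LT = a*b.
f_2 = 2*a - 6, LT = a.
f_3 = -7*a*b - a - b - 107, LT = a*b.

S(f_1,f_2): lcm = a*b. S = 8*b + 40.
  leading term b: no divisor's leading term divides it; move 8*b to the remainder.
  leading term 1: no divisor's leading term divides it; move 40 to the remainder.
  remainder 8*b + 40 ≠ 0; add h_4 = 8*b + 40 to the basis.

The other S-polynomials (S(f_1,f_3), S(f_2,f_3), S(f_1,h_4), S(f_2,h_4), S(f_3,h_4)) all reduce to 0 modulo the current basis, so we have a Gröbner basis.
Inter-reduce: drop elements whose leading term is divisible by another's, tail-reduce, and make monic.
Reduced Gröbner basis: {a - 3, b + 5}.

Since the basis is lex-ordered, b + 5 is univariate in b. Its roots are {-5}. Back-substituting each root into the other basis elements fixes the other coordinates.
  b = -5: the earlier basis element becomes a - 3 = 0, giving a = 3 — point (3, -5).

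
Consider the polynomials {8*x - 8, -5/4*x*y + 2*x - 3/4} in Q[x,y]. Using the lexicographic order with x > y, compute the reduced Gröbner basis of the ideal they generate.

f_1 = 8*x - 8, LT = x.
f_2 = -5/4*x*y + 2*x - 3/4, LT = x*y.

S(f_1,f_2): lcm = x*y. S = 8/5*x - y - 3/5.
  reduce S modulo (f_1, f_2):
  remainder -y + 1 ≠ 0; add g_3 = -y + 1 to the basis.

The other S-polynomials (S(f_1,g_3), S(f_2,g_3)) all reduce to 0 modulo the current basis, so we have a Gröbner basis.
Inter-reduce: drop elements whose leading term is divisible by another's, tail-reduce, and make monic.

G = {x - 1, y - 1}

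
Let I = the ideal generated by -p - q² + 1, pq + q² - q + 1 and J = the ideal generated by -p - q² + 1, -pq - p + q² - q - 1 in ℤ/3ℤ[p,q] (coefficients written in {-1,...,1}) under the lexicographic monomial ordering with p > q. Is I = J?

For a fixed monomial order, each ideal has a unique reduced Gröbner basis; comparing bases decides equality.
Buchberger on the first generating set:
f_1 = -p - q² + 1, LT = p.
f_2 = pq + q² - q + 1, LT = pq.

S(f_1,f_2): lcm = pq. S = q³ - q² - 1.
  reduce S modulo (f_1, f_2):
  remainder q³ - q² - 1 ≠ 0; add g_3 = q³ - q² - 1 to the basis.

The other S-polynomials (S(f_1,g_3), S(f_2,g_3)) all reduce to 0 modulo the current basis, so we have a Gröbner basis.
Inter-reduce: drop elements whose leading term is divisible by another's, tail-reduce, and make monic.
Reduced Gröbner basis: {p + q² - 1, q³ - q² - 1}.

Buchberger on the second generating set:
h_1 = -p - q² + 1, LT = p.
h_2 = -pq - p + q² - q - 1, LT = pq.

S(h_1,h_2): lcm = pq. S = -p + q³ + q² + q - 1.
  reduce S modulo (h_1, h_2):
  remainder q³ - q² + q + 1 ≠ 0; add k_3 = q³ - q² + q + 1 to the basis.

The other S-polynomials (S(h_1,k_3), S(h_2,k_3)) all reduce to 0 modulo the current basis, so we have a Gröbner basis.
Inter-reduce: drop elements whose leading term is divisible by another's, tail-reduce, and make monic.
Reduced Gröbner basis: {p + q² - 1, q³ - q² + q + 1}.

Since the reduced bases disagree, the two ideals are not the same.

No, the ideals differ.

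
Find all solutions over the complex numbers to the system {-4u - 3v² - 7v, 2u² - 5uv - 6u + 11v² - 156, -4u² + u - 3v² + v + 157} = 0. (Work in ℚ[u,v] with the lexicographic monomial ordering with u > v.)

{(-5, -4)}

Compute a lex Gröbner basis by Buchberger's algorithm.
f_1 = -4u - 3v² - 7v, LT = u.
f_2 = 2u² - 5uv - 6u + 11v² - 156, LT = u².
f_3 = -4u² + u - 3v² + v + 157, LT = u².

S(f_1,f_2): lcm = u². S = ¾uv² + 17/4uv + 3u - 11/2v² + 78.
  reduce S modulo (f_1, f_2, f_3):
  remainder -9/16v⁴ - 9/2v³ - 243/16v² - 21/4v + 78 ≠ 0; add h_4 = -9/16v⁴ - 9/2v³ - 243/16v² - 21/4v + 78 to the basis.

S(f_1,f_3): lcm = u². S = ¾uv² + 7/4uv + ¼u - ¾v² + ¼v + 157/4.
  reduce S modulo (f_1, f_2, f_3, h_4):
  remainder 15/8v³ + 179/16v² + 81/16v - 155/4 ≠ 0; add h_5 = 15/8v³ + 179/16v² + 81/16v - 155/4 to the basis.

S(h_4,h_5): lcm = v⁴. S = 61/30v³ + 243/10v² + 30v - 416/3.
  reduce S modulo (f_1, f_2, f_3, h_4, h_5):
  remainder 10951/900v² + 2451/100v - 4349/45 ≠ 0; add h_6 = 10951/900v² + 2451/100v - 4349/45 to the basis.

S(h_4,h_6): lcm = v⁴. S = 65549/10951v³ + 382657/10951v² + 28/3v - 416/3.
  reduce S modulo (f_1, f_2, f_3, h_4, h_5, h_6):
  remainder -1897186064/359773203v - 7588744256/359773203 ≠ 0; add h_7 = -1897186064/359773203v - 7588744256/359773203 to the basis.

The other S-polynomials (S(f_2,f_3), S(f_1,h_4), S(f_2,h_4), S(f_3,h_4), S(f_1,h_5), S(f_2,h_5), S(f_3,h_5), S(f_1,h_6), S(f_2,h_6), S(f_3,h_6), S(h_5,h_6), S(f_1,h_7), S(f_2,h_7), S(f_3,h_7), S(h_4,h_7), S(h_5,h_7), S(h_6,h_7)) all reduce to 0 modulo the current basis, so we have a Gröbner basis.
Inter-reduce: drop elements whose leading term is divisible by another's, tail-reduce, and make monic.
Reduced Gröbner basis: {u + 5, v + 4}.

Elimination: the polynomial v + 4 lies in the elimination ideal for v, so v ∈ {-4}. For each such v, the remaining basis elements (now univariate) give the rest of the solution.
  v = -4: the earlier basis element becomes u + 5 = 0, giving u = -5 — point (-5, -4).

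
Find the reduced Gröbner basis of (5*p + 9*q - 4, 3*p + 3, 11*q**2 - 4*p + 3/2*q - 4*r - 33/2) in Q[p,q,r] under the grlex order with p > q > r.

f_1 = 5*p + 9*q - 4, LT = p.
f_2 = 3*p + 3, LT = p.
f_3 = 11*q**2 - 4*p + 3/2*q - 4*r - 33/2, LT = q**2.

S(f_1,f_2): lcm = p. S = 9/5*q - 9/5.
  leading term q: no divisor's leading term divides it; move 9/5*q to the remainder.
  leading term 1: no divisor's leading term divides it; move -9/5 to the remainder.
  remainder 9/5*q - 9/5 ≠ 0; add g_4 = 9/5*q - 9/5 to the basis.

S(f_3,g_4): lcm = q**2. S = -4/11*p + 25/22*q - 4/11*r - 3/2.
  leading term p: subtract (-4/55)·f_1 from -4/11*p + 25/22*q - 4/11*r - 3/2 → 197/110*q - 4/11*r - 197/110
  leading term q: subtract (197/198)·g_4 from 197/110*q - 4/11*r - 197/110 → -4/11*r
  leading term r: no divisor's leading term divides it; move -4/11*r to the remainder.
  remainder -4/11*r ≠ 0; add g_5 = -4/11*r to the basis.

The other S-polynomials (S(f_1,f_3), S(f_2,f_3), S(f_1,g_4), S(f_2,g_4), S(f_1,g_5), S(f_2,g_5), S(f_3,g_5), S(g_4,g_5)) all reduce to 0 modulo the current basis, so we have a Gröbner basis.
Inter-reduce: drop elements whose leading term is divisible by another's, tail-reduce, and make monic.

G = {p + 1, q - 1, r}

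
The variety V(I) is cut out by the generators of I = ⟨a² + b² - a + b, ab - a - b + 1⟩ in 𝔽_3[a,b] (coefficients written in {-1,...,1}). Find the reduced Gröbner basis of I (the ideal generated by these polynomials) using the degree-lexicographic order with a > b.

The reduced Gröbner basis is the canonical form of the ideal for this ordering.

f_1 = a² + b² - a + b, LT = a².
f_2 = ab - a - b + 1, LT = ab.

S(f_1,f_2): lcm = a²b. S = b³ + a² + b² - a.
  leading term b³: no divisor's leading term divides it; move b³ to the remainder.
  leading term a²: subtract (1)·f_1 from a² + b² - a → -b
  leading term b: no divisor's leading term divides it; move -b to the remainder.
  remainder b³ - b ≠ 0; add g_3 = b³ - b to the basis.

The other S-polynomials (S(f_1,g_3), S(f_2,g_3)) all reduce to 0 modulo the current basis, so we have a Gröbner basis.

G = {b³ - b, a² + b² - a + b, ab - a - b + 1}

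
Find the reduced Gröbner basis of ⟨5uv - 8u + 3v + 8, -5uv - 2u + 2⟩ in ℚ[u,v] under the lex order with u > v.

G = {u - 3/10v - 1, v² + 56/15v}

f_1 = 5uv - 8u + 3v + 8, LT = uv.
f_2 = -5uv - 2u + 2, LT = uv.

S(f_1,f_2): lcm = uv. S = -2u + ⅗v + 2.
  leading term u: no divisor's leading term divides it; move -2u to the remainder.
  leading term v: no divisor's leading term divides it; move ⅗v to the remainder.
  leading term 1: no divisor's leading term divides it; move 2 to the remainder.
  remainder -2u + ⅗v + 2 ≠ 0; add g_3 = -2u + ⅗v + 2 to the basis.

S(f_1,g_3): lcm = uv. S = -8/5u + 3/10v² + 8/5v + 8/5.
  leading term u: subtract (⅘)·g_3 from -8/5u + 3/10v² + 8/5v + 8/5 → 3/10v² + 28/25v
  leading term v²: no divisor's leading term divides it; move 3/10v² to the remainder.
  leading term v: no divisor's leading term divides it; move 28/25v to the remainder.
  remainder 3/10v² + 28/25v ≠ 0; add g_4 = 3/10v² + 28/25v to the basis.

The other S-polynomials (S(f_2,g_3), S(f_1,g_4), S(f_2,g_4), S(g_3,g_4)) all reduce to 0 modulo the current basis, so we have a Gröbner basis.
Inter-reduce: drop elements whose leading term is divisible by another's, tail-reduce, and make monic.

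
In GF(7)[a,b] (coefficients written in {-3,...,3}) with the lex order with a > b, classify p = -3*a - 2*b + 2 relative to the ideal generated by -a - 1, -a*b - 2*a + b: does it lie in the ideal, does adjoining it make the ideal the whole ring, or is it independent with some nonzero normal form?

-3*a - 2*b + 2 lies in I (it reduces to 0).

First compute the reduced Gröbner basis of I by Buchberger's algorithm.
f_1 = -a - 1, LT = a.
f_2 = -a*b - 2*a + b, LT = a*b.

S(f_1,f_2): lcm = a*b. S = -2*a + 2*b.
  leading term a: subtract (2)·f_1 from -2*a + 2*b → 2*b + 2
  leading term b: no divisor's leading term divides it; move 2*b to the remainder.
  leading term 1: no divisor's leading term divides it; move 2 to the remainder.
  remainder 2*b + 2 ≠ 0; add h_3 = 2*b + 2 to the basis.

The other S-polynomials (S(f_1,h_3), S(f_2,h_3)) all reduce to 0 modulo the current basis, so we have a Gröbner basis.
Inter-reduce: drop elements whose leading term is divisible by another's, tail-reduce, and make monic.
Reduced Gröbner basis: {a + 1, b + 1}.
Label its elements g_1 = a + 1, g_2 = b + 1.

Reduce p = -3*a - 2*b + 2 modulo G:
  leading term a: subtract (-3)·g_1 from -3*a - 2*b + 2 → -2*b - 2
  leading term b: subtract (-2)·g_2 from -2*b - 2 → 0
  normal form = 0.
Since the normal form is 0, p ∈ I.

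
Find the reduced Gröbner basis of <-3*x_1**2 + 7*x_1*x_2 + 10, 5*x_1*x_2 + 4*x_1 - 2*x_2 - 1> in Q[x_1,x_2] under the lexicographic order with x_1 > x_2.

G = {x_1 + 70/9*x_2**2 + 91/3*x_2 + 194/9, x_2**3 + 47/10*x_2**2 + 208/35*x_2 + 157/70}

This is the nonlinear analogue of row-reducing a linear system.

f_1 = -3*x_1**2 + 7*x_1*x_2 + 10, LT = x_1**2.
f_2 = 5*x_1*x_2 + 4*x_1 - 2*x_2 - 1, LT = x_1*x_2.

S(f_1,f_2): lcm = x_1**2*x_2. S = -4/5*x_1**2 - 7/3*x_1*x_2**2 + 2/5*x_1*x_2 + 1/5*x_1 - 10/3*x_2.
  leading term x_1**2: subtract (4/15)·f_1 from -4/5*x_1**2 - 7/3*x_1*x_2**2 + 2/5*x_1*x_2 + 1/5*x_1 - 10/3*x_2 → -7/3*x_1*x_2**2 - 22/15*x_1*x_2 + 1/5*x_1 - 10/3*x_2 - 8/3
  leading term x_1*x_2**2: subtract (-7/15*x_2)·f_2 from -7/3*x_1*x_2**2 - 22/15*x_1*x_2 + 1/5*x_1 - 10/3*x_2 - 8/3 → 2/5*x_1*x_2 + 1/5*x_1 - 14/15*x_2**2 - 19/5*x_2 - 8/3
  leading term x_1*x_2: subtract (2/25)·f_2 from 2/5*x_1*x_2 + 1/5*x_1 - 14/15*x_2**2 - 19/5*x_2 - 8/3 → -3/25*x_1 - 14/15*x_2**2 - 91/25*x_2 - 194/75
  leading term x_1: no divisor's leading term divides it; move -3/25*x_1 to the remainder.
  leading term x_2**2: no divisor's leading term divides it; move -14/15*x_2**2 to the remainder.
  leading term x_2: no divisor's leading term divides it; move -91/25*x_2 to the remainder.
  leading term 1: no divisor's leading term divides it; move -194/75 to the remainder.
  remainder -3/25*x_1 - 14/15*x_2**2 - 91/25*x_2 - 194/75 ≠ 0; add g_3 = -3/25*x_1 - 14/15*x_2**2 - 91/25*x_2 - 194/75 to the basis.

S(f_2,g_3): lcm = x_1*x_2. S = 4/5*x_1 - 70/9*x_2**3 - 91/3*x_2**2 - 988/45*x_2 - 1/5.
  leading term x_1: subtract (-20/3)·g_3 from 4/5*x_1 - 70/9*x_2**3 - 91/3*x_2**2 - 988/45*x_2 - 1/5 → -70/9*x_2**3 - 329/9*x_2**2 - 416/9*x_2 - 157/9
  leading term x_2**3: no divisor's leading term divides it; move -70/9*x_2**3 to the remainder.
  leading term x_2**2: no divisor's leading term divides it; move -329/9*x_2**2 to the remainder.
  leading term x_2: no divisor's leading term divides it; move -416/9*x_2 to the remainder.
  leading term 1: no divisor's leading term divides it; move -157/9 to the remainder.
  remainder -70/9*x_2**3 - 329/9*x_2**2 - 416/9*x_2 - 157/9 ≠ 0; add g_4 = -70/9*x_2**3 - 329/9*x_2**2 - 416/9*x_2 - 157/9 to the basis.

The other S-polynomials (S(f_1,g_3), S(f_1,g_4), S(f_2,g_4), S(g_3,g_4)) all reduce to 0 modulo the current basis, so we have a Gröbner basis.
Inter-reduce: drop elements whose leading term is divisible by another's, tail-reduce, and make monic.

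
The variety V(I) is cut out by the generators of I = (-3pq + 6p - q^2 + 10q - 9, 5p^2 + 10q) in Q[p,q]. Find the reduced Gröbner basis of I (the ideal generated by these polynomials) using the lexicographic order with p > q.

G = {p + 1/21q^3 + 53/21q - 24/7, q^4 - 2q^3 + 46q^2 - 108q + 81}

f_1 = -3pq + 6p - q^2 + 10q - 9, LT = pq.
f_2 = 5p^2 + 10q, LT = p^2.

S(f_1,f_2): lcm = p^2q. S = -2p^2 + 1/3pq^2 - 10/3pq + 3p - 2q^2.
  leading term p^2: subtract (-2/5)·f_2 from -2p^2 + 1/3pq^2 - 10/3pq + 3p - 2q^2 → 1/3pq^2 - 10/3pq + 3p - 2q^2 + 4q
  leading term pq^2: subtract (-1/9q)·f_1 from 1/3pq^2 - 10/3pq + 3p - 2q^2 + 4q → -8/3pq + 3p - 1/9q^3 - 8/9q^2 + 3q
  leading term pq: subtract (8/9)·f_1 from -8/3pq + 3p - 1/9q^3 - 8/9q^2 + 3q → -7/3p - 1/9q^3 - 53/9q + 8
  leading term p: no divisor's leading term divides it; move -7/3p to the remainder.
  leading term q^3: no divisor's leading term divides it; move -1/9q^3 to the remainder.
  leading term q: no divisor's leading term divides it; move -53/9q to the remainder.
  leading term 1: no divisor's leading term divides it; move 8 to the remainder.
  remainder -7/3p - 1/9q^3 - 53/9q + 8 ≠ 0; add g_3 = -7/3p - 1/9q^3 - 53/9q + 8 to the basis.

S(f_1,g_3): lcm = pq. S = -2p - 1/21q^4 - 46/21q^2 + 2/21q + 3.
  leading term p: subtract (6/7)·g_3 from -2p - 1/21q^4 - 46/21q^2 + 2/21q + 3 → -1/21q^4 + 2/21q^3 - 46/21q^2 + 36/7q - 27/7
  leading term q^4: no divisor's leading term divides it; move -1/21q^4 to the remainder.
  leading term q^3: no divisor's leading term divides it; move 2/21q^3 to the remainder.
  leading term q^2: no divisor's leading term divides it; move -46/21q^2 to the remainder.
  leading term q: no divisor's leading term divides it; move 36/7q to the remainder.
  leading term 1: no divisor's leading term divides it; move -27/7 to the remainder.
  remainder -1/21q^4 + 2/21q^3 - 46/21q^2 + 36/7q - 27/7 ≠ 0; add g_4 = -1/21q^4 + 2/21q^3 - 46/21q^2 + 36/7q - 27/7 to the basis.

The other S-polynomials (S(f_2,g_3), S(f_1,g_4), S(f_2,g_4), S(g_3,g_4)) all reduce to 0 modulo the current basis, so we have a Gröbner basis.
Inter-reduce: drop elements whose leading term is divisible by another's, tail-reduce, and make monic.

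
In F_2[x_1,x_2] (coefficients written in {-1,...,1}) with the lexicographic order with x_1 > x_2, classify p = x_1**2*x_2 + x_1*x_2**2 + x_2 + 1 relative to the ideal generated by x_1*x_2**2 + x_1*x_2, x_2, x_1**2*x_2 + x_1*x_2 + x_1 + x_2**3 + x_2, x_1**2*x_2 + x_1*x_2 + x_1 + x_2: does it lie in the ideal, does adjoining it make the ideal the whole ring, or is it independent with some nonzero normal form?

First compute the reduced Gröbner basis of I by Buchberger's algorithm.
f_1 = x_1*x_2**2 + x_1*x_2, LT = x_1*x_2**2.
f_2 = x_2, LT = x_2.
f_3 = x_1**2*x_2 + x_1*x_2 + x_1 + x_2**3 + x_2, LT = x_1**2*x_2.
f_4 = x_1**2*x_2 + x_1*x_2 + x_1 + x_2, LT = x_1**2*x_2.

S(f_2,f_3): lcm = x_1**2*x_2. S = x_1*x_2 + x_1 + x_2**3 + x_2.
  reduce S modulo (f_1, f_2, f_3, f_4):
  remainder x_1 ≠ 0; add h_5 = x_1 to the basis.

The other S-polynomials (S(f_1,f_2), S(f_1,f_3), S(f_1,f_4), S(f_2,f_4), S(f_3,f_4), S(f_1,h_5), S(f_2,h_5), S(f_3,h_5), S(f_4,h_5)) all reduce to 0 modulo the current basis, so we have a Gröbner basis.
Inter-reduce: drop elements whose leading term is divisible by another's, tail-reduce, and make monic.
Reduced Gröbner basis: {x_1, x_2}.
Label its elements g_1 = x_1, g_2 = x_2.

Reduce p = x_1**2*x_2 + x_1*x_2**2 + x_2 + 1 modulo G:
  leading term x_1**2*x_2: subtract (x_1*x_2)·g_1 from x_1**2*x_2 + x_1*x_2**2 + x_2 + 1 → x_1*x_2**2 + x_2 + 1
  leading term x_1*x_2**2: subtract (x_2**2)·g_1 from x_1*x_2**2 + x_2 + 1 → x_2 + 1
  leading term x_2: subtract (1)·g_2 from x_2 + 1 → 1
  leading term 1: no divisor's leading term divides it; move 1 to the remainder.
  normal form = 1.
The normal form is nonzero, so p ∉ I. Since p minus its normal form lies in I, I + (p) = I + (r) where r = 1; decide whether this ideal is the whole ring.
Here r = 1 is a nonzero constant, hence a unit: 1 ∈ I + (p), the Gröbner basis of I + (p) is {1}, and the enlarged system has no common solution — adjoining p is inconsistent.

Ideal membership is decidable via reduction modulo a Gröbner basis.

Adjoining x_1**2*x_2 + x_1*x_2**2 + x_2 + 1 makes the ideal the whole ring: the system is inconsistent.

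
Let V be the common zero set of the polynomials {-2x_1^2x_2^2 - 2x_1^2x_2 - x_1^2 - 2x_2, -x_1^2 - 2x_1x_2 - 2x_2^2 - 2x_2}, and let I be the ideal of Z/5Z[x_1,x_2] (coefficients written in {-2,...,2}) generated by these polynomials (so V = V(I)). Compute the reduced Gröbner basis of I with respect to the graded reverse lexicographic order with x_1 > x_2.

G = {x_2^5 - 2x_2^4 + x_2^3 - 2x_1x_2, x_1x_2^3 + x_2^4 + x_1x_2^2 + 2x_2^3 - 2x_1x_2 - x_2^2, x_1^2 + 2x_1x_2 + 2x_2^2 + 2x_2}

f_1 = -2x_1^2x_2^2 - 2x_1^2x_2 - x_1^2 - 2x_2, LT = x_1^2x_2^2.
f_2 = -x_1^2 - 2x_1x_2 - 2x_2^2 - 2x_2, LT = x_1^2.

S(f_1,f_2): lcm = x_1^2x_2^2. S = -2x_1x_2^3 - 2x_2^4 + x_1^2x_2 - 2x_2^3 - 2x_1^2 + x_2.
  leading term x_1x_2^3: no divisor's leading term divides it; move -2x_1x_2^3 to the remainder.
  leading term x_2^4: no divisor's leading term divides it; move -2x_2^4 to the remainder.
  leading term x_1^2x_2: subtract (-x_2)·f_2 from x_1^2x_2 - 2x_2^3 - 2x_1^2 + x_2 → -2x_1x_2^2 + x_2^3 - 2x_1^2 - 2x_2^2 + x_2
  leading term x_1x_2^2: no divisor's leading term divides it; move -2x_1x_2^2 to the remainder.
  leading term x_2^3: no divisor's leading term divides it; move x_2^3 to the remainder.
  leading term x_1^2: subtract (2)·f_2 from -2x_1^2 - 2x_2^2 + x_2 → -x_1x_2 + 2x_2^2
  leading term x_1x_2: no divisor's leading term divides it; move -x_1x_2 to the remainder.
  leading term x_2^2: no divisor's leading term divides it; move 2x_2^2 to the remainder.
  remainder -2x_1x_2^3 - 2x_2^4 - 2x_1x_2^2 + x_2^3 - x_1x_2 + 2x_2^2 ≠ 0; add g_3 = -2x_1x_2^3 - 2x_2^4 - 2x_1x_2^2 + x_2^3 - x_1x_2 + 2x_2^2 to the basis.

S(f_1,g_3): lcm = x_1^2x_2^3. S = -x_1x_2^4 - 2x_1x_2^3 + x_1x_2^2 + x_2^2.
  leading term x_1x_2^4: subtract (-2x_2)·g_3 from -x_1x_2^4 - 2x_1x_2^3 + x_1x_2^2 + x_2^2 → x_2^5 - x_1x_2^3 + 2x_2^4 - x_1x_2^2 - x_2^3 + x_2^2
  leading term x_2^5: no divisor's leading term divides it; move x_2^5 to the remainder.
  leading term x_1x_2^3: subtract (-2)·g_3 from -x_1x_2^3 + 2x_2^4 - x_1x_2^2 - x_2^3 + x_2^2 → -2x_2^4 + x_2^3 - 2x_1x_2
  leading term x_2^4: no divisor's leading term divides it; move -2x_2^4 to the remainder.
  leading term x_2^3: no divisor's leading term divides it; move x_2^3 to the remainder.
  leading term x_1x_2: no divisor's leading term divides it; move -2x_1x_2 to the remainder.
  remainder x_2^5 - 2x_2^4 + x_2^3 - 2x_1x_2 ≠ 0; add g_4 = x_2^5 - 2x_2^4 + x_2^3 - 2x_1x_2 to the basis.

S(f_2,g_3): lcm = x_1^2x_2^3. S = x_1x_2^4 + 2x_2^5 - x_1^2x_2^2 - 2x_1x_2^3 + 2x_2^4 + 2x_1^2x_2 + x_1x_2^2.
  leading term x_1x_2^4: subtract (2x_2)·g_3 from x_1x_2^4 + 2x_2^5 - x_1^2x_2^2 - 2x_1x_2^3 + 2x_2^4 + 2x_1^2x_2 + x_1x_2^2 → x_2^5 - x_1^2x_2^2 + 2x_1x_2^3 + 2x_1^2x_2 - 2x_1x_2^2 + x_2^3
  leading term x_2^5: subtract (1)·g_4 from x_2^5 - x_1^2x_2^2 + 2x_1x_2^3 + 2x_1^2x_2 - 2x_1x_2^2 + x_2^3 → -x_1^2x_2^2 + 2x_1x_2^3 + 2x_2^4 + 2x_1^2x_2 - 2x_1x_2^2 + 2x_1x_2
  leading term x_1^2x_2^2: subtract (-2)·f_1 from -x_1^2x_2^2 + 2x_1x_2^3 + 2x_2^4 + 2x_1^2x_2 - 2x_1x_2^2 + 2x_1x_2 → 2x_1x_2^3 + 2x_2^4 - 2x_1^2x_2 - 2x_1x_2^2 - 2x_1^2 + 2x_1x_2 + x_2
  leading term x_1x_2^3: subtract (-1)·g_3 from 2x_1x_2^3 + 2x_2^4 - 2x_1^2x_2 - 2x_1x_2^2 - 2x_1^2 + 2x_1x_2 + x_2 → -2x_1^2x_2 + x_1x_2^2 + x_2^3 - 2x_1^2 + x_1x_2 + 2x_2^2 + x_2
  leading term x_1^2x_2: subtract (2x_2)·f_2 from -2x_1^2x_2 + x_1x_2^2 + x_2^3 - 2x_1^2 + x_1x_2 + 2x_2^2 + x_2 → -2x_1^2 + x_1x_2 + x_2^2 + x_2
  leading term x_1^2: subtract (2)·f_2 from -2x_1^2 + x_1x_2 + x_2^2 + x_2 → 0
  remainder 0.

S(f_1,g_4): lcm = x_1^2x_2^5. S = -2x_1^2x_2^4 + 2x_1^2x_2^3 + 2x_1^3x_2 + x_2^4.
  leading term x_1^2x_2^4: subtract (x_2^2)·f_1 from -2x_1^2x_2^4 + 2x_1^2x_2^3 + 2x_1^3x_2 + x_2^4 → -x_1^2x_2^3 + 2x_1^3x_2 + x_1^2x_2^2 + x_2^4 + 2x_2^3
  leading term x_1^2x_2^3: subtract (-2x_2)·f_1 from -x_1^2x_2^3 + 2x_1^3x_2 + x_1^2x_2^2 + x_2^4 + 2x_2^3 → 2x_1^3x_2 + 2x_1^2x_2^2 + x_2^4 - 2x_1^2x_2 + 2x_2^3 + x_2^2
  leading term x_1^3x_2: subtract (-2x_1x_2)·f_2 from 2x_1^3x_2 + 2x_1^2x_2^2 + x_2^4 - 2x_1^2x_2 + 2x_2^3 + x_2^2 → -2x_1^2x_2^2 + x_1x_2^3 + x_2^4 - 2x_1^2x_2 + x_1x_2^2 + 2x_2^3 + x_2^2
  leading term x_1^2x_2^2: subtract (1)·f_1 from -2x_1^2x_2^2 + x_1x_2^3 + x_2^4 - 2x_1^2x_2 + x_1x_2^2 + 2x_2^3 + x_2^2 → x_1x_2^3 + x_2^4 + x_1x_2^2 + 2x_2^3 + x_1^2 + x_2^2 + 2x_2
  leading term x_1x_2^3: subtract (2)·g_3 from x_1x_2^3 + x_2^4 + x_1x_2^2 + 2x_2^3 + x_1^2 + x_2^2 + 2x_2 → x_1^2 + 2x_1x_2 + 2x_2^2 + 2x_2
  leading term x_1^2: subtract (-1)·f_2 from x_1^2 + 2x_1x_2 + 2x_2^2 + 2x_2 → 0
  remainder 0.

S(f_2,g_4): leading monomials are coprime, so the S-polynomial reduces to 0 (Buchberger's first criterion).
S(g_3,g_4): lcm = x_1x_2^5. S = x_2^6 - 2x_1x_2^4 + 2x_2^5 + 2x_1x_2^3 - x_2^4 + 2x_1^2x_2.
  leading term x_2^6: subtract (x_2)·g_4 from x_2^6 - 2x_1x_2^4 + 2x_2^5 + 2x_1x_2^3 - x_2^4 + 2x_1^2x_2 → -2x_1x_2^4 - x_2^5 + 2x_1x_2^3 - 2x_2^4 + 2x_1^2x_2 + 2x_1x_2^2
  leading term x_1x_2^4: subtract (x_2)·g_3 from -2x_1x_2^4 - x_2^5 + 2x_1x_2^3 - 2x_2^4 + 2x_1^2x_2 + 2x_1x_2^2 → x_2^5 - x_1x_2^3 + 2x_2^4 + 2x_1^2x_2 - 2x_1x_2^2 - 2x_2^3
  leading term x_2^5: subtract (1)·g_4 from x_2^5 - x_1x_2^3 + 2x_2^4 + 2x_1^2x_2 - 2x_1x_2^2 - 2x_2^3 → -x_1x_2^3 - x_2^4 + 2x_1^2x_2 - 2x_1x_2^2 + 2x_2^3 + 2x_1x_2
  leading term x_1x_2^3: subtract (-2)·g_3 from -x_1x_2^3 - x_2^4 + 2x_1^2x_2 - 2x_1x_2^2 + 2x_2^3 + 2x_1x_2 → 2x_1^2x_2 - x_1x_2^2 - x_2^3 - x_2^2
  leading term x_1^2x_2: subtract (-2x_2)·f_2 from 2x_1^2x_2 - x_1x_2^2 - x_2^3 - x_2^2 → 0
  remainder 0.

Every S-polynomial of the final basis reduces to 0, so we have a Gröbner basis.
Inter-reduce: drop elements whose leading term is divisible by another's, tail-reduce, and make monic.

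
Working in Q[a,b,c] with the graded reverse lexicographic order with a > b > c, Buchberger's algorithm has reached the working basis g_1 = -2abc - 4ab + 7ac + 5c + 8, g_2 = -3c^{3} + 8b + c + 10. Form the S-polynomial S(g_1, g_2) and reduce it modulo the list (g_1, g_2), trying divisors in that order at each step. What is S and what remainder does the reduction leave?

S(g_1, g_2) = 2abc^{2} - \tfrac{7}{2}ac^{3} + \tfrac{8}{3}ab^{2} + \tfrac{1}{3}abc - \tfrac{5}{2}c^{3} + \tfrac{10}{3}ab - 4c^{2}; remainder on division = \tfrac{8}{3}ab^{2} + 7ac^{2} + \tfrac{4}{3}ab - 14ac + c^{2} - \tfrac{35}{3}a - \tfrac{20}{3}b - 2c - 23.

lcm(LM(g_1), LM(g_2)) = abc^{3}.
S = (lcm/LT(g_1))·g_1 − (lcm/LT(g_2))·g_2 = 2abc^{2} - \tfrac{7}{2}ac^{3} + \tfrac{8}{3}ab^{2} + \tfrac{1}{3}abc - \tfrac{5}{2}c^{3} + \tfrac{10}{3}ab - 4c^{2}.
Reduce S modulo (g_1, g_2) in that order:
  leading term abc^{2}: subtract (-c)·g_1 from 2abc^{2} - \tfrac{7}{2}ac^{3} + \tfrac{8}{3}ab^{2} + \tfrac{1}{3}abc - \tfrac{5}{2}c^{3} + \tfrac{10}{3}ab - 4c^{2} → -\tfrac{7}{2}ac^{3} + \tfrac{8}{3}ab^{2} - \tfrac{11}{3}abc + 7ac^{2} - \tfrac{5}{2}c^{3} + \tfrac{10}{3}ab + c^{2} + 8c
  leading term ac^{3}: subtract (\tfrac{7}{6}a)·g_2 from -\tfrac{7}{2}ac^{3} + \tfrac{8}{3}ab^{2} - \tfrac{11}{3}abc + 7ac^{2} - \tfrac{5}{2}c^{3} + \tfrac{10}{3}ab + c^{2} + 8c → \tfrac{8}{3}ab^{2} - \tfrac{11}{3}abc + 7ac^{2} - \tfrac{5}{2}c^{3} - 6ab - \tfrac{7}{6}ac + c^{2} - \tfrac{35}{3}a + 8c
  leading term ab^{2}: no divisor's leading term divides it; move \tfrac{8}{3}ab^{2} to the remainder.
  leading term abc: subtract (\tfrac{11}{6})·g_1 from -\tfrac{11}{3}abc + 7ac^{2} - \tfrac{5}{2}c^{3} - 6ab - \tfrac{7}{6}ac + c^{2} - \tfrac{35}{3}a + 8c → 7ac^{2} - \tfrac{5}{2}c^{3} + \tfrac{4}{3}ab - 14ac + c^{2} - \tfrac{35}{3}a - \tfrac{7}{6}c - \tfrac{44}{3}
  leading term ac^{2}: no divisor's leading term divides it; move 7ac^{2} to the remainder.
  leading term c^{3}: subtract (\tfrac{5}{6})·g_2 from -\tfrac{5}{2}c^{3} + \tfrac{4}{3}ab - 14ac + c^{2} - \tfrac{35}{3}a - \tfrac{7}{6}c - \tfrac{44}{3} → \tfrac{4}{3}ab - 14ac + c^{2} - \tfrac{35}{3}a - \tfrac{20}{3}b - 2c - 23
  leading term ab: no divisor's leading term divides it; move \tfrac{4}{3}ab to the remainder.
  leading term ac: no divisor's leading term divides it; move -14ac to the remainder.
  leading term c^{2}: no divisor's leading term divides it; move c^{2} to the remainder.
  leading term a: no divisor's leading term divides it; move -\tfrac{35}{3}a to the remainder.
  leading term b: no divisor's leading term divides it; move -\tfrac{20}{3}b to the remainder.
  leading term c: no divisor's leading term divides it; move -2c to the remainder.
  leading term 1: no divisor's leading term divides it; move -23 to the remainder.
The remainder \tfrac{8}{3}ab^{2} + 7ac^{2} + \tfrac{4}{3}ab - 14ac + c^{2} - \tfrac{35}{3}a - \tfrac{20}{3}b - 2c - 23 is nonzero, so it would be added as the next basis element.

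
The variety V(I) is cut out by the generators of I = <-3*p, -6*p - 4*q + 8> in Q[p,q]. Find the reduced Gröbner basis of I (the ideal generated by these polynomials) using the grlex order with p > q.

f_1 = -3*p, LT = p.
f_2 = -6*p - 4*q + 8, LT = p.

S(f_1,f_2): lcm = p. S = -2/3*q + 4/3.
  reduce S modulo (f_1, f_2):
  remainder -2/3*q + 4/3 ≠ 0; add g_3 = -2/3*q + 4/3 to the basis.

The other S-polynomials (S(f_1,g_3), S(f_2,g_3)) all reduce to 0 modulo the current basis, so we have a Gröbner basis.
Inter-reduce: drop elements whose leading term is divisible by another's, tail-reduce, and make monic.

G = {p, q - 2}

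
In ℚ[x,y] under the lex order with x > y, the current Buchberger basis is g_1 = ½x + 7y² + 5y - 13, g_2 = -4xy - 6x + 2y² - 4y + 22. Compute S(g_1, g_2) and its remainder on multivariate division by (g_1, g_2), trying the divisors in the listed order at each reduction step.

S(g_1, g_2) = -3/2x + 14y³ + 21/2y² - 27y + 11/2; remainder on division = 14y³ + 63/2y² - 12y - 67/2.

lcm(LM(g_1), LM(g_2)) = xy.
S = (lcm/LT(g_1))·g_1 − (lcm/LT(g_2))·g_2 = -3/2x + 14y³ + 21/2y² - 27y + 11/2.
Reduce S modulo (g_1, g_2) in that order:
  leading term x: subtract (-3)·g_1 from -3/2x + 14y³ + 21/2y² - 27y + 11/2 → 14y³ + 63/2y² - 12y - 67/2
  leading term y³: no divisor's leading term divides it; move 14y³ to the remainder.
  leading term y²: no divisor's leading term divides it; move 63/2y² to the remainder.
  leading term y: no divisor's leading term divides it; move -12y to the remainder.
  leading term 1: no divisor's leading term divides it; move -67/2 to the remainder.
The remainder 14y³ + 63/2y² - 12y - 67/2 is nonzero, so it would be added as the next basis element.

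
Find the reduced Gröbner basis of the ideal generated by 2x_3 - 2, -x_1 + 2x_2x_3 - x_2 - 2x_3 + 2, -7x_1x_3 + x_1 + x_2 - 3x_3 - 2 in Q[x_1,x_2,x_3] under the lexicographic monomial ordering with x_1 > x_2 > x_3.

The reduced Gröbner basis is the canonical form of the ideal for this ordering.

f_1 = 2x_3 - 2, LT = x_3.
f_2 = -x_1 + 2x_2x_3 - x_2 - 2x_3 + 2, LT = x_1.
f_3 = -7x_1x_3 + x_1 + x_2 - 3x_3 - 2, LT = x_1x_3.

S(f_1,f_3): lcm = x_1x_3. S = -\tfrac{6}{7}x_1 + \tfrac{1}{7}x_2 - \tfrac{3}{7}x_3 - \tfrac{2}{7}.
  leading term x_1: subtract (\tfrac{6}{7})·f_2 from -\tfrac{6}{7}x_1 + \tfrac{1}{7}x_2 - \tfrac{3}{7}x_3 - \tfrac{2}{7} → -\tfrac{12}{7}x_2x_3 + x_2 + \tfrac{9}{7}x_3 - 2
  leading term x_2x_3: subtract (-\tfrac{6}{7}x_2)·f_1 from -\tfrac{12}{7}x_2x_3 + x_2 + \tfrac{9}{7}x_3 - 2 → -\tfrac{5}{7}x_2 + \tfrac{9}{7}x_3 - 2
  leading term x_2: no divisor's leading term divides it; move -\tfrac{5}{7}x_2 to the remainder.
  leading term x_3: subtract (\tfrac{9}{14})·f_1 from \tfrac{9}{7}x_3 - 2 → -\tfrac{5}{7}
  leading term 1: no divisor's leading term divides it; move -\tfrac{5}{7} to the remainder.
  remainder -\tfrac{5}{7}x_2 - \tfrac{5}{7} ≠ 0; add g_4 = -\tfrac{5}{7}x_2 - \tfrac{5}{7} to the basis.

The other S-polynomials (S(f_1,f_2), S(f_2,f_3), S(f_1,g_4), S(f_2,g_4), S(f_3,g_4)) all reduce to 0 modulo the current basis, so we have a Gröbner basis.
Inter-reduce: drop elements whose leading term is divisible by another's, tail-reduce, and make monic.

G = {x_1 + 1, x_2 + 1, x_3 - 1}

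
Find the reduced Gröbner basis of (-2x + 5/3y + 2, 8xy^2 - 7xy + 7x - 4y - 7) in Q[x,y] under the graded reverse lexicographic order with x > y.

f_1 = -2x + 5/3y + 2, LT = x.
f_2 = 8xy^2 - 7xy + 7x - 4y - 7, LT = xy^2.

S(f_1,f_2): lcm = xy^2. S = -5/6y^3 + 7/8xy - y^2 - 7/8x + 1/2y + 7/8.
  reduce S modulo (f_1, f_2):
  remainder -5/6y^3 - 13/48y^2 + 31/48y ≠ 0; add g_3 = -5/6y^3 - 13/48y^2 + 31/48y to the basis.

The other S-polynomials (S(f_1,g_3), S(f_2,g_3)) all reduce to 0 modulo the current basis, so we have a Gröbner basis.
Inter-reduce: drop elements whose leading term is divisible by another's, tail-reduce, and make monic.

G = {y^3 + 13/40y^2 - 31/40y, x - 5/6y - 1}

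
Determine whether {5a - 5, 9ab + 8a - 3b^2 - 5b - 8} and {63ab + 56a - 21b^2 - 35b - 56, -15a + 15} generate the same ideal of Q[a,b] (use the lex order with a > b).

Yes, the ideals are equal.

Since reduced Gröbner bases are canonical representatives of ideals under a given ordering, it suffices to compute and compare them.
Buchberger on the first generating set:
f_1 = 5a - 5, LT = a.
f_2 = 9ab + 8a - 3b^2 - 5b - 8, LT = ab.

S(f_1,f_2): lcm = ab. S = -8/9a + 1/3b^2 - 4/9b + 8/9.
  reduce S modulo (f_1, f_2):
  remainder 1/3b^2 - 4/9b ≠ 0; add g_3 = 1/3b^2 - 4/9b to the basis.

The other S-polynomials (S(f_1,g_3), S(f_2,g_3)) all reduce to 0 modulo the current basis, so we have a Gröbner basis.
Inter-reduce: drop elements whose leading term is divisible by another's, tail-reduce, and make monic.
Reduced Gröbner basis: {a - 1, b^2 - 4/3b}.

Buchberger on the second generating set:
h_1 = 63ab + 56a - 21b^2 - 35b - 56, LT = ab.
h_2 = -15a + 15, LT = a.

S(h_1,h_2): lcm = ab. S = 8/9a - 1/3b^2 + 4/9b - 8/9.
  reduce S modulo (h_1, h_2):
  remainder -1/3b^2 + 4/9b ≠ 0; add k_3 = -1/3b^2 + 4/9b to the basis.

The other S-polynomials (S(h_1,k_3), S(h_2,k_3)) all reduce to 0 modulo the current basis, so we have a Gröbner basis.
Inter-reduce: drop elements whose leading term is divisible by another's, tail-reduce, and make monic.
Reduced Gröbner basis: {a - 1, b^2 - 4/3b}.

These coincide, so the ideals are equal.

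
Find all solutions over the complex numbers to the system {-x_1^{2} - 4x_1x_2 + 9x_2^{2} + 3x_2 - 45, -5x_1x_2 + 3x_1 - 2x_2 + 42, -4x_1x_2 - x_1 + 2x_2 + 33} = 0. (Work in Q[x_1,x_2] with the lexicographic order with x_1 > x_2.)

Compute a lex Gröbner basis by Buchberger's algorithm.
f_1 = -x_1^{2} - 4x_1x_2 + 9x_2^{2} + 3x_2 - 45, LT = x_1^{2}.
f_2 = -5x_1x_2 + 3x_1 - 2x_2 + 42, LT = x_1x_2.
f_3 = -4x_1x_2 - x_1 + 2x_2 + 33, LT = x_1x_2.

S(f_1,f_2): lcm = x_1^{2}x_2. S = \tfrac{3}{5}x_1^{2} + 4x_1x_2^{2} - \tfrac{2}{5}x_1x_2 + \tfrac{42}{5}x_1 - 9x_2^{3} - 3x_2^{2} + 45x_2.
  leading term x_1^{2}: subtract (-\tfrac{3}{5})·f_1 from \tfrac{3}{5}x_1^{2} + 4x_1x_2^{2} - \tfrac{2}{5}x_1x_2 + \tfrac{42}{5}x_1 - 9x_2^{3} - 3x_2^{2} + 45x_2 → 4x_1x_2^{2} - \tfrac{14}{5}x_1x_2 + \tfrac{42}{5}x_1 - 9x_2^{3} + \tfrac{12}{5}x_2^{2} + \tfrac{234}{5}x_2 - 27
  leading term x_1x_2^{2}: subtract (-\tfrac{4}{5}x_2)·f_2 from 4x_1x_2^{2} - \tfrac{14}{5}x_1x_2 + \tfrac{42}{5}x_1 - 9x_2^{3} + \tfrac{12}{5}x_2^{2} + \tfrac{234}{5}x_2 - 27 → -\tfrac{2}{5}x_1x_2 + \tfrac{42}{5}x_1 - 9x_2^{3} + \tfrac{4}{5}x_2^{2} + \tfrac{402}{5}x_2 - 27
  leading term x_1x_2: subtract (\tfrac{2}{25})·f_2 from -\tfrac{2}{5}x_1x_2 + \tfrac{42}{5}x_1 - 9x_2^{3} + \tfrac{4}{5}x_2^{2} + \tfrac{402}{5}x_2 - 27 → \tfrac{204}{25}x_1 - 9x_2^{3} + \tfrac{4}{5}x_2^{2} + \tfrac{2014}{25}x_2 - \tfrac{759}{25}
  leading term x_1: no divisor's leading term divides it; move \tfrac{204}{25}x_1 to the remainder.
  leading term x_2^{3}: no divisor's leading term divides it; move -9x_2^{3} to the remainder.
  leading term x_2^{2}: no divisor's leading term divides it; move \tfrac{4}{5}x_2^{2} to the remainder.
  leading term x_2: no divisor's leading term divides it; move \tfrac{2014}{25}x_2 to the remainder.
  leading term 1: no divisor's leading term divides it; move -\tfrac{759}{25} to the remainder.
  remainder \tfrac{204}{25}x_1 - 9x_2^{3} + \tfrac{4}{5}x_2^{2} + \tfrac{2014}{25}x_2 - \tfrac{759}{25} ≠ 0; add h_4 = \tfrac{204}{25}x_1 - 9x_2^{3} + \tfrac{4}{5}x_2^{2} + \tfrac{2014}{25}x_2 - \tfrac{759}{25} to the basis.

S(f_1,f_3): lcm = x_1^{2}x_2. S = -\tfrac{1}{4}x_1^{2} + 4x_1x_2^{2} + \tfrac{1}{2}x_1x_2 + \tfrac{33}{4}x_1 - 9x_2^{3} - 3x_2^{2} + 45x_2.
  leading term x_1^{2}: subtract (\tfrac{1}{4})·f_1 from -\tfrac{1}{4}x_1^{2} + 4x_1x_2^{2} + \tfrac{1}{2}x_1x_2 + \tfrac{33}{4}x_1 - 9x_2^{3} - 3x_2^{2} + 45x_2 → 4x_1x_2^{2} + \tfrac{3}{2}x_1x_2 + \tfrac{33}{4}x_1 - 9x_2^{3} - \tfrac{21}{4}x_2^{2} + \tfrac{177}{4}x_2 + \tfrac{45}{4}
  leading term x_1x_2^{2}: subtract (-\tfrac{4}{5}x_2)·f_2 from 4x_1x_2^{2} + \tfrac{3}{2}x_1x_2 + \tfrac{33}{4}x_1 - 9x_2^{3} - \tfrac{21}{4}x_2^{2} + \tfrac{177}{4}x_2 + \tfrac{45}{4} → \tfrac{39}{10}x_1x_2 + \tfrac{33}{4}x_1 - 9x_2^{3} - \tfrac{137}{20}x_2^{2} + \tfrac{1557}{20}x_2 + \tfrac{45}{4}
  leading term x_1x_2: subtract (-\tfrac{39}{50})·f_2 from \tfrac{39}{10}x_1x_2 + \tfrac{33}{4}x_1 - 9x_2^{3} - \tfrac{137}{20}x_2^{2} + \tfrac{1557}{20}x_2 + \tfrac{45}{4} → \tfrac{1059}{100}x_1 - 9x_2^{3} - \tfrac{137}{20}x_2^{2} + \tfrac{7629}{100}x_2 + \tfrac{4401}{100}
  leading term x_1: subtract (\tfrac{353}{272})·h_4 from \tfrac{1059}{100}x_1 - 9x_2^{3} - \tfrac{137}{20}x_2^{2} + \tfrac{7629}{100}x_2 + \tfrac{4401}{100} → \tfrac{729}{272}x_2^{3} - \tfrac{1341}{170}x_2^{2} - \tfrac{19217}{680}x_2 + \tfrac{113439}{1360}
  leading term x_2^{3}: no divisor's leading term divides it; move \tfrac{729}{272}x_2^{3} to the remainder.
  leading term x_2^{2}: no divisor's leading term divides it; move -\tfrac{1341}{170}x_2^{2} to the remainder.
  leading term x_2: no divisor's leading term divides it; move -\tfrac{19217}{680}x_2 to the remainder.
  leading term 1: no divisor's leading term divides it; move \tfrac{113439}{1360} to the remainder.
  remainder \tfrac{729}{272}x_2^{3} - \tfrac{1341}{170}x_2^{2} - \tfrac{19217}{680}x_2 + \tfrac{113439}{1360} ≠ 0; add h_5 = \tfrac{729}{272}x_2^{3} - \tfrac{1341}{170}x_2^{2} - \tfrac{19217}{680}x_2 + \tfrac{113439}{1360} to the basis.

S(f_2,f_3): lcm = x_1x_2. S = -\tfrac{17}{20}x_1 + \tfrac{9}{10}x_2 - \tfrac{3}{20}.
  leading term x_1: subtract (-\tfrac{5}{48})·h_4 from -\tfrac{17}{20}x_1 + \tfrac{9}{10}x_2 - \tfrac{3}{20} → -\tfrac{15}{16}x_2^{3} + \tfrac{1}{12}x_2^{2} + \tfrac{223}{24}x_2 - \tfrac{53}{16}
  leading term x_2^{3}: subtract (-\tfrac{85}{243})·h_5 from -\tfrac{15}{16}x_2^{3} + \tfrac{1}{12}x_2^{2} + \tfrac{223}{24}x_2 - \tfrac{53}{16} → -\tfrac{289}{108}x_2^{2} - \tfrac{577}{972}x_2 + \tfrac{2095}{81}
  leading term x_2^{2}: no divisor's leading term divides it; move -\tfrac{289}{108}x_2^{2} to the remainder.
  leading term x_2: no divisor's leading term divides it; move -\tfrac{577}{972}x_2 to the remainder.
  leading term 1: no divisor's leading term divides it; move \tfrac{2095}{81} to the remainder.
  remainder -\tfrac{289}{108}x_2^{2} - \tfrac{577}{972}x_2 + \tfrac{2095}{81} ≠ 0; add h_6 = -\tfrac{289}{108}x_2^{2} - \tfrac{577}{972}x_2 + \tfrac{2095}{81} to the basis.

S(f_2,h_4): lcm = x_1x_2. S = -\tfrac{3}{5}x_1 + \tfrac{75}{68}x_2^{4} - \tfrac{5}{51}x_2^{3} - \tfrac{1007}{102}x_2^{2} + \tfrac{1401}{340}x_2 - \tfrac{42}{5}.
  leading term x_1: subtract (-\tfrac{5}{68})·h_4 from -\tfrac{3}{5}x_1 + \tfrac{75}{68}x_2^{4} - \tfrac{5}{51}x_2^{3} - \tfrac{1007}{102}x_2^{2} + \tfrac{1401}{340}x_2 - \tfrac{42}{5} → \tfrac{75}{68}x_2^{4} - \tfrac{155}{204}x_2^{3} - \tfrac{1001}{102}x_2^{2} + \tfrac{683}{68}x_2 - \tfrac{723}{68}
  leading term x_2^{4}: subtract (\tfrac{100}{243}x_2)·h_5 from \tfrac{75}{68}x_2^{4} - \tfrac{155}{204}x_2^{3} - \tfrac{1001}{102}x_2^{2} + \tfrac{683}{68}x_2 - \tfrac{723}{68} → \tfrac{4565}{1836}x_2^{3} + \tfrac{7502}{4131}x_2^{2} - \tfrac{66871}{2754}x_2 - \tfrac{723}{68}
  leading term x_2^{3}: subtract (\tfrac{18260}{19683})·h_5 from \tfrac{4565}{1836}x_2^{3} + \tfrac{7502}{4131}x_2^{2} - \tfrac{66871}{2754}x_2 - \tfrac{723}{68} → \tfrac{19976}{2187}x_2^{2} + \tfrac{38102}{19683}x_2 - \tfrac{577454}{6561}
  leading term x_2^{2}: subtract (-\tfrac{79904}{23409})·h_6 from \tfrac{19976}{2187}x_2^{2} + \tfrac{38102}{19683}x_2 - \tfrac{577454}{6561} → -\tfrac{706}{7803}x_2 + \tfrac{706}{2601}
  leading term x_2: no divisor's leading term divides it; move -\tfrac{706}{7803}x_2 to the remainder.
  leading term 1: no divisor's leading term divides it; move \tfrac{706}{2601} to the remainder.
  remainder -\tfrac{706}{7803}x_2 + \tfrac{706}{2601} ≠ 0; add h_7 = -\tfrac{706}{7803}x_2 + \tfrac{706}{2601} to the basis.

The other S-polynomials (S(f_1,h_4), S(f_3,h_4), S(f_1,h_5), S(f_2,h_5), S(f_3,h_5), S(h_4,h_5), S(f_1,h_6), S(f_2,h_6), S(f_3,h_6), S(h_4,h_6), S(h_5,h_6), S(f_1,h_7), S(f_2,h_7), S(f_3,h_7), S(h_4,h_7), S(h_5,h_7), S(h_6,h_7)) all reduce to 0 modulo the current basis, so we have a Gröbner basis.
Inter-reduce: drop elements whose leading term is divisible by another's, tail-reduce, and make monic.
Reduced Gröbner basis: {x_1 - 3, x_2 - 3}.

From the last basis element, x_2 - 3 = 0, so x_2 takes values in {3}. Each choice, substituted upward through the basis, yields the corresponding point(s) of the solution set.
  x_2 = 3: the earlier basis element becomes x_1 - 3 = 0, giving x_1 = 3 — point (3, 3).
Zero-dimensionality of the ideal guarantees finitely many solutions over ℂ.

{(3, 3)}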